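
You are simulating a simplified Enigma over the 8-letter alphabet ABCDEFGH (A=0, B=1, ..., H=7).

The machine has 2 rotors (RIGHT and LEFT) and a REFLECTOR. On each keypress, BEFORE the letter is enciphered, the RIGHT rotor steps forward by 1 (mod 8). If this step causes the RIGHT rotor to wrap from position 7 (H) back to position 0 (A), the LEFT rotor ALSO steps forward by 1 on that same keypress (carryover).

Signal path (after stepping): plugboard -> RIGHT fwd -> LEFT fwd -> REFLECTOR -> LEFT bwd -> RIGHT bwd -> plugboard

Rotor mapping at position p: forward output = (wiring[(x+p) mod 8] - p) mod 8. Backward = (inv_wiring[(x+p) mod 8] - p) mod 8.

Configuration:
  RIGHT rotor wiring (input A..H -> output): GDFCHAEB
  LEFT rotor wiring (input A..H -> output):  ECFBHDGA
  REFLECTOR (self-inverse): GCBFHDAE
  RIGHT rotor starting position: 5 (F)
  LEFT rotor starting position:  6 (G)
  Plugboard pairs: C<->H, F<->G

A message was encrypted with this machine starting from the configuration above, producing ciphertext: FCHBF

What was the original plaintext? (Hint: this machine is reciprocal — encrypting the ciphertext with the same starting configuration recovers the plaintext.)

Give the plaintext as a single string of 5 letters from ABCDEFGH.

Char 1 ('F'): step: R->6, L=6; F->plug->G->R->B->L->C->refl->B->L'->G->R'->A->plug->A
Char 2 ('C'): step: R->7, L=6; C->plug->H->R->F->L->D->refl->F->L'->H->R'->B->plug->B
Char 3 ('H'): step: R->0, L->7 (L advanced); H->plug->C->R->F->L->A->refl->G->L'->D->R'->B->plug->B
Char 4 ('B'): step: R->1, L=7; B->plug->B->R->E->L->C->refl->B->L'->A->R'->G->plug->F
Char 5 ('F'): step: R->2, L=7; F->plug->G->R->E->L->C->refl->B->L'->A->R'->B->plug->B

Answer: ABBFB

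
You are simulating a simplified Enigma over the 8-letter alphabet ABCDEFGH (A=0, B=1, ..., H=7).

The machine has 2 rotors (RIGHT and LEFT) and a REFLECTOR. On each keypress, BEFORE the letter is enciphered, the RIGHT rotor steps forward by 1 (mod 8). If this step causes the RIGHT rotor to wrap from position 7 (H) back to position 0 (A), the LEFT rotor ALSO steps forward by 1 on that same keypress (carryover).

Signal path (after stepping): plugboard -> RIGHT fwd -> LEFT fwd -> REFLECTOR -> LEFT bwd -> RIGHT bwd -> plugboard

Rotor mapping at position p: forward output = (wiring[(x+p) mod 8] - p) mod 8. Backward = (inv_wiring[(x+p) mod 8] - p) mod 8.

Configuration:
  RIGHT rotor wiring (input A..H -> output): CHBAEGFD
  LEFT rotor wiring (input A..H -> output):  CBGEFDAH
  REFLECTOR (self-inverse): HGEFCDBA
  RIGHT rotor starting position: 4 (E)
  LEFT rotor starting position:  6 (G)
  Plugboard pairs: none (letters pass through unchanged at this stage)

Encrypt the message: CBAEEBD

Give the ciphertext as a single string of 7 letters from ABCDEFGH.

Char 1 ('C'): step: R->5, L=6; C->plug->C->R->G->L->H->refl->A->L'->E->R'->F->plug->F
Char 2 ('B'): step: R->6, L=6; B->plug->B->R->F->L->G->refl->B->L'->B->R'->D->plug->D
Char 3 ('A'): step: R->7, L=6; A->plug->A->R->E->L->A->refl->H->L'->G->R'->H->plug->H
Char 4 ('E'): step: R->0, L->7 (L advanced); E->plug->E->R->E->L->F->refl->D->L'->B->R'->C->plug->C
Char 5 ('E'): step: R->1, L=7; E->plug->E->R->F->L->G->refl->B->L'->H->R'->C->plug->C
Char 6 ('B'): step: R->2, L=7; B->plug->B->R->G->L->E->refl->C->L'->C->R'->C->plug->C
Char 7 ('D'): step: R->3, L=7; D->plug->D->R->C->L->C->refl->E->L'->G->R'->H->plug->H

Answer: FDHCCCH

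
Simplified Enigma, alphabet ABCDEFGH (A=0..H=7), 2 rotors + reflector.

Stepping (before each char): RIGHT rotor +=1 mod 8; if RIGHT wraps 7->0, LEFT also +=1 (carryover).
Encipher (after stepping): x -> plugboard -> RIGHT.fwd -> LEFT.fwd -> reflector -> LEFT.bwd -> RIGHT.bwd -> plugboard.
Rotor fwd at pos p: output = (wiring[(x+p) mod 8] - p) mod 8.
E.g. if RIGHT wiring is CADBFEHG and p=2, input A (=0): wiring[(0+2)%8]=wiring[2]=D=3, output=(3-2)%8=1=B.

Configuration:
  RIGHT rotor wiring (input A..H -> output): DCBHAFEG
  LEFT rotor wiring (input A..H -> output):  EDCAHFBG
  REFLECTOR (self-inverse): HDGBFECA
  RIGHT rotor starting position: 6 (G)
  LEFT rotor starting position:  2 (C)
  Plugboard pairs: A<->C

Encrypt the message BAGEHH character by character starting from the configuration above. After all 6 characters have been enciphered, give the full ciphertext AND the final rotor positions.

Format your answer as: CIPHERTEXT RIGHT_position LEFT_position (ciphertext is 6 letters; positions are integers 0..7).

Answer: EEEDGD 4 3

Derivation:
Char 1 ('B'): step: R->7, L=2; B->plug->B->R->E->L->H->refl->A->L'->A->R'->E->plug->E
Char 2 ('A'): step: R->0, L->3 (L advanced); A->plug->C->R->B->L->E->refl->F->L'->A->R'->E->plug->E
Char 3 ('G'): step: R->1, L=3; G->plug->G->R->F->L->B->refl->D->L'->E->R'->E->plug->E
Char 4 ('E'): step: R->2, L=3; E->plug->E->R->C->L->C->refl->G->L'->D->R'->D->plug->D
Char 5 ('H'): step: R->3, L=3; H->plug->H->R->G->L->A->refl->H->L'->H->R'->G->plug->G
Char 6 ('H'): step: R->4, L=3; H->plug->H->R->D->L->G->refl->C->L'->C->R'->D->plug->D
Final: ciphertext=EEEDGD, RIGHT=4, LEFT=3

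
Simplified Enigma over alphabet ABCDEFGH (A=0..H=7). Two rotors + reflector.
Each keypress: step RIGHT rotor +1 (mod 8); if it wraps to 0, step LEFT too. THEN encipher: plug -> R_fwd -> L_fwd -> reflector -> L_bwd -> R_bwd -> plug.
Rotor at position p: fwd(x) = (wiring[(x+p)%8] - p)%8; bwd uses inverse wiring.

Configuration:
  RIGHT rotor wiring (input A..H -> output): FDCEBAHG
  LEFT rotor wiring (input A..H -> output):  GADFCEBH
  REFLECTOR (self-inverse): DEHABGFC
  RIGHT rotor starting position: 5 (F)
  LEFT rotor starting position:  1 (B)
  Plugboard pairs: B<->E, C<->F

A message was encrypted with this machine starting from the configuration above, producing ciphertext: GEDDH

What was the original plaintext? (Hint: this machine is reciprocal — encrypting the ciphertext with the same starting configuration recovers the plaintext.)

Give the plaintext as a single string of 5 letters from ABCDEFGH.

Char 1 ('G'): step: R->6, L=1; G->plug->G->R->D->L->B->refl->E->L'->C->R'->H->plug->H
Char 2 ('E'): step: R->7, L=1; E->plug->B->R->G->L->G->refl->F->L'->H->R'->A->plug->A
Char 3 ('D'): step: R->0, L->2 (L advanced); D->plug->D->R->E->L->H->refl->C->L'->D->R'->B->plug->E
Char 4 ('D'): step: R->1, L=2; D->plug->D->R->A->L->B->refl->E->L'->G->R'->F->plug->C
Char 5 ('H'): step: R->2, L=2; H->plug->H->R->B->L->D->refl->A->L'->C->R'->B->plug->E

Answer: HAECE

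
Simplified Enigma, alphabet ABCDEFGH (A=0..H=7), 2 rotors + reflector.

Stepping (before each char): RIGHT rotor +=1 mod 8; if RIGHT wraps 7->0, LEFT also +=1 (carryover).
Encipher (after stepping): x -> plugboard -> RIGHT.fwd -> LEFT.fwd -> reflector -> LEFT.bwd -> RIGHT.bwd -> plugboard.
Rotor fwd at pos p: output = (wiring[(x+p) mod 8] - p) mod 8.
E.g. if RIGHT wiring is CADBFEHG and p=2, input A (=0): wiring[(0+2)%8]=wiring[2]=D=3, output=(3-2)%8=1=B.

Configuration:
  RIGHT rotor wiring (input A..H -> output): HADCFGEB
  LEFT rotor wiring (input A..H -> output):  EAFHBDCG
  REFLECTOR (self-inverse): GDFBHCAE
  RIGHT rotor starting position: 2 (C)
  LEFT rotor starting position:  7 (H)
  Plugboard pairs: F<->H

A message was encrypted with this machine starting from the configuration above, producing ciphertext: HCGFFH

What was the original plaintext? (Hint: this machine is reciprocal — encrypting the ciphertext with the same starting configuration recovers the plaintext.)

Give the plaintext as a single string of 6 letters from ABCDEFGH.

Answer: CFAACD

Derivation:
Char 1 ('H'): step: R->3, L=7; H->plug->F->R->E->L->A->refl->G->L'->D->R'->C->plug->C
Char 2 ('C'): step: R->4, L=7; C->plug->C->R->A->L->H->refl->E->L'->G->R'->H->plug->F
Char 3 ('G'): step: R->5, L=7; G->plug->G->R->F->L->C->refl->F->L'->B->R'->A->plug->A
Char 4 ('F'): step: R->6, L=7; F->plug->H->R->A->L->H->refl->E->L'->G->R'->A->plug->A
Char 5 ('F'): step: R->7, L=7; F->plug->H->R->F->L->C->refl->F->L'->B->R'->C->plug->C
Char 6 ('H'): step: R->0, L->0 (L advanced); H->plug->F->R->G->L->C->refl->F->L'->C->R'->D->plug->D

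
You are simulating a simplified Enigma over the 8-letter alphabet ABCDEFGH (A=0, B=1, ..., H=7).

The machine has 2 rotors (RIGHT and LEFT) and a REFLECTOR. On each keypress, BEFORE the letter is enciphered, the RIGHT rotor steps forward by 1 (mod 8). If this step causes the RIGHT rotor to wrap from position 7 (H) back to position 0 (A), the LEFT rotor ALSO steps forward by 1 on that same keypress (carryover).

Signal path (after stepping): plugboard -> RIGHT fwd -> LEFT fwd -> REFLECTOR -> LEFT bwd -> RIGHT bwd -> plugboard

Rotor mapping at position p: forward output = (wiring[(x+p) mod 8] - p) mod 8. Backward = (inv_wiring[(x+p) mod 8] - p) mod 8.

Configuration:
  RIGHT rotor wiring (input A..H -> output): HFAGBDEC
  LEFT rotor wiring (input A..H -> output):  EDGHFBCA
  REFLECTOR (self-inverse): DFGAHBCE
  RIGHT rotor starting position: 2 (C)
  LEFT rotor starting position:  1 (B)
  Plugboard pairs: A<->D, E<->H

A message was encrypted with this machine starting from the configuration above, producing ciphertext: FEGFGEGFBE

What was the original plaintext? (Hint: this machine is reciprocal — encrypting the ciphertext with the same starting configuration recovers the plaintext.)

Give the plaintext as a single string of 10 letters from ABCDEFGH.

Char 1 ('F'): step: R->3, L=1; F->plug->F->R->E->L->A->refl->D->L'->H->R'->E->plug->H
Char 2 ('E'): step: R->4, L=1; E->plug->H->R->C->L->G->refl->C->L'->A->R'->C->plug->C
Char 3 ('G'): step: R->5, L=1; G->plug->G->R->B->L->F->refl->B->L'->F->R'->C->plug->C
Char 4 ('F'): step: R->6, L=1; F->plug->F->R->A->L->C->refl->G->L'->C->R'->E->plug->H
Char 5 ('G'): step: R->7, L=1; G->plug->G->R->E->L->A->refl->D->L'->H->R'->E->plug->H
Char 6 ('E'): step: R->0, L->2 (L advanced); E->plug->H->R->C->L->D->refl->A->L'->E->R'->G->plug->G
Char 7 ('G'): step: R->1, L=2; G->plug->G->R->B->L->F->refl->B->L'->H->R'->B->plug->B
Char 8 ('F'): step: R->2, L=2; F->plug->F->R->A->L->E->refl->H->L'->D->R'->H->plug->E
Char 9 ('B'): step: R->3, L=2; B->plug->B->R->G->L->C->refl->G->L'->F->R'->H->plug->E
Char 10 ('E'): step: R->4, L=2; E->plug->H->R->C->L->D->refl->A->L'->E->R'->G->plug->G

Answer: HCCHHGBEEG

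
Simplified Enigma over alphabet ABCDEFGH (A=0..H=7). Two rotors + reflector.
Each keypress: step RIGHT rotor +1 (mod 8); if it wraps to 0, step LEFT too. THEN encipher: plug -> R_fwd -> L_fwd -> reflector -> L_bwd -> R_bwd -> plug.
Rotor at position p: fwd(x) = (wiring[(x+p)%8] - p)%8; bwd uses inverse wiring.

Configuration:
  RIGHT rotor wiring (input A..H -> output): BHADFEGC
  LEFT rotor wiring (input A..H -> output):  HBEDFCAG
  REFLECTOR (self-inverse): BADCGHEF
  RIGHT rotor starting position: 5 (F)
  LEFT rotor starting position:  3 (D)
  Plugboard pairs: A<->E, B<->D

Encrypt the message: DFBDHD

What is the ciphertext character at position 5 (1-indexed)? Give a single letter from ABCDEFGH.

Char 1 ('D'): step: R->6, L=3; D->plug->B->R->E->L->D->refl->C->L'->B->R'->D->plug->B
Char 2 ('F'): step: R->7, L=3; F->plug->F->R->G->L->G->refl->E->L'->F->R'->G->plug->G
Char 3 ('B'): step: R->0, L->4 (L advanced); B->plug->D->R->D->L->C->refl->D->L'->E->R'->F->plug->F
Char 4 ('D'): step: R->1, L=4; D->plug->B->R->H->L->H->refl->F->L'->F->R'->F->plug->F
Char 5 ('H'): step: R->2, L=4; H->plug->H->R->F->L->F->refl->H->L'->H->R'->G->plug->G

G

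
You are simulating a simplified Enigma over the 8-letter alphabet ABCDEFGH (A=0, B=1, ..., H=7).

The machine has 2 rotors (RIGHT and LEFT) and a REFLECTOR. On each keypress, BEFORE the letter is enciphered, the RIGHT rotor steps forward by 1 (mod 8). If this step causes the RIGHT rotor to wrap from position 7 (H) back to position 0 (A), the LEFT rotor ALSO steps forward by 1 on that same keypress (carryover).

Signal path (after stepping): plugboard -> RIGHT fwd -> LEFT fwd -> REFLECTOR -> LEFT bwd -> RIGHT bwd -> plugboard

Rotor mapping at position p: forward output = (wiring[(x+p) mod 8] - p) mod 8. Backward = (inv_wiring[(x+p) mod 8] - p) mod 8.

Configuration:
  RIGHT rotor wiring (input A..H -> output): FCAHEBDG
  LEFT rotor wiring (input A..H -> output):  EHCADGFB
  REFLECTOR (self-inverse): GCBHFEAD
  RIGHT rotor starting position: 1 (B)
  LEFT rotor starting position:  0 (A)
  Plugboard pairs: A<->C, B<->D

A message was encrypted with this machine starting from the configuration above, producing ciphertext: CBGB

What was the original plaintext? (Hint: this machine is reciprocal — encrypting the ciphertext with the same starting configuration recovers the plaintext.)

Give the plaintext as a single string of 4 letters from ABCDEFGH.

Answer: HAED

Derivation:
Char 1 ('C'): step: R->2, L=0; C->plug->A->R->G->L->F->refl->E->L'->A->R'->H->plug->H
Char 2 ('B'): step: R->3, L=0; B->plug->D->R->A->L->E->refl->F->L'->G->R'->C->plug->A
Char 3 ('G'): step: R->4, L=0; G->plug->G->R->E->L->D->refl->H->L'->B->R'->E->plug->E
Char 4 ('B'): step: R->5, L=0; B->plug->D->R->A->L->E->refl->F->L'->G->R'->B->plug->D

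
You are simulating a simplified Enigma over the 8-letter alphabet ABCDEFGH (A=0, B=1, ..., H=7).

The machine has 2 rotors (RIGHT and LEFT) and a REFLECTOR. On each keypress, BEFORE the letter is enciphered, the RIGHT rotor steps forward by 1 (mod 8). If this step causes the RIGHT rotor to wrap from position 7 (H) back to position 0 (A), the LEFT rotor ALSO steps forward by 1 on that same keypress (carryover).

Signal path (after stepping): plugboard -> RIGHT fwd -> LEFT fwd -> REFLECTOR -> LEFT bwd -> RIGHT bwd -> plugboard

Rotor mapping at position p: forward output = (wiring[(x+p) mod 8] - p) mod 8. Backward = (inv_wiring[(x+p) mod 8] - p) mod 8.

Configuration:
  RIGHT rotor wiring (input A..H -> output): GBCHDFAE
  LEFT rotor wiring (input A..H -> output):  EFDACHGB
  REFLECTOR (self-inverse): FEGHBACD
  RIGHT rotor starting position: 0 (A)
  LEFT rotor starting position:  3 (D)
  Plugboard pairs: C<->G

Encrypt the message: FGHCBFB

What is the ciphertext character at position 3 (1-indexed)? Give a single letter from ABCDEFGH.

Char 1 ('F'): step: R->1, L=3; F->plug->F->R->H->L->A->refl->F->L'->A->R'->A->plug->A
Char 2 ('G'): step: R->2, L=3; G->plug->C->R->B->L->H->refl->D->L'->D->R'->D->plug->D
Char 3 ('H'): step: R->3, L=3; H->plug->H->R->H->L->A->refl->F->L'->A->R'->B->plug->B

B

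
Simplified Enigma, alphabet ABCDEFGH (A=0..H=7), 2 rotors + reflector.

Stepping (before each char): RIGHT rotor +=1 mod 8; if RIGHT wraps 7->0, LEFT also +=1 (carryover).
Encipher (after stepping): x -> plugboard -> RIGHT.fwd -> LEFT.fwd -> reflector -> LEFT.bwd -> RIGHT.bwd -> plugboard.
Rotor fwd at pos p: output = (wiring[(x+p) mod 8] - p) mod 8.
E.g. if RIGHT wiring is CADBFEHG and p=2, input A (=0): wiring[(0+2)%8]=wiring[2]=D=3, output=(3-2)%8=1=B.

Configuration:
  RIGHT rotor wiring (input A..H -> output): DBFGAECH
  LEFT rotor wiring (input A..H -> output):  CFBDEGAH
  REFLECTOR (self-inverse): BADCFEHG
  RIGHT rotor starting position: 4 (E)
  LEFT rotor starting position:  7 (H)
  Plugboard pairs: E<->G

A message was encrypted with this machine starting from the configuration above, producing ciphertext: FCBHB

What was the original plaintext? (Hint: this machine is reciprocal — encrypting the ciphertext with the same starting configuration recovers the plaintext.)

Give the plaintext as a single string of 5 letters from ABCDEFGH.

Answer: AAECF

Derivation:
Char 1 ('F'): step: R->5, L=7; F->plug->F->R->A->L->A->refl->B->L'->H->R'->A->plug->A
Char 2 ('C'): step: R->6, L=7; C->plug->C->R->F->L->F->refl->E->L'->E->R'->A->plug->A
Char 3 ('B'): step: R->7, L=7; B->plug->B->R->E->L->E->refl->F->L'->F->R'->G->plug->E
Char 4 ('H'): step: R->0, L->0 (L advanced); H->plug->H->R->H->L->H->refl->G->L'->F->R'->C->plug->C
Char 5 ('B'): step: R->1, L=0; B->plug->B->R->E->L->E->refl->F->L'->B->R'->F->plug->F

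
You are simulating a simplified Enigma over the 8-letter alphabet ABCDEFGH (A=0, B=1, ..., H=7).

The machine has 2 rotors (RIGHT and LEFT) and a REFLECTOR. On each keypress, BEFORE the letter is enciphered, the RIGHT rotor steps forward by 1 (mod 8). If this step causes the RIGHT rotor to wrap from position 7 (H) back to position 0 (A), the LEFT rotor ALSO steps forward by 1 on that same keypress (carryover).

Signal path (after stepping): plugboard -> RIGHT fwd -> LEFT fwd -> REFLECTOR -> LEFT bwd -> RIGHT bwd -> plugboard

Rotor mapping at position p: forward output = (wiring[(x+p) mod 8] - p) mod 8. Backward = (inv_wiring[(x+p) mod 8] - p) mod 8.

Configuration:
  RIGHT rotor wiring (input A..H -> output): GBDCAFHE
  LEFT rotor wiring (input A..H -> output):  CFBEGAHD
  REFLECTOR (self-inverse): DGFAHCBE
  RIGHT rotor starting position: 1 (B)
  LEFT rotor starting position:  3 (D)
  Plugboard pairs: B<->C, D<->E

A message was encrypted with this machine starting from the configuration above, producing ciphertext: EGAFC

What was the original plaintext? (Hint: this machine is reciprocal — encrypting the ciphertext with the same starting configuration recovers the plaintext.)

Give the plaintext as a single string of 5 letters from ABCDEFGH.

Char 1 ('E'): step: R->2, L=3; E->plug->D->R->D->L->E->refl->H->L'->F->R'->E->plug->D
Char 2 ('G'): step: R->3, L=3; G->plug->G->R->G->L->C->refl->F->L'->C->R'->C->plug->B
Char 3 ('A'): step: R->4, L=3; A->plug->A->R->E->L->A->refl->D->L'->B->R'->B->plug->C
Char 4 ('F'): step: R->5, L=3; F->plug->F->R->G->L->C->refl->F->L'->C->R'->B->plug->C
Char 5 ('C'): step: R->6, L=3; C->plug->B->R->G->L->C->refl->F->L'->C->R'->G->plug->G

Answer: DBCCG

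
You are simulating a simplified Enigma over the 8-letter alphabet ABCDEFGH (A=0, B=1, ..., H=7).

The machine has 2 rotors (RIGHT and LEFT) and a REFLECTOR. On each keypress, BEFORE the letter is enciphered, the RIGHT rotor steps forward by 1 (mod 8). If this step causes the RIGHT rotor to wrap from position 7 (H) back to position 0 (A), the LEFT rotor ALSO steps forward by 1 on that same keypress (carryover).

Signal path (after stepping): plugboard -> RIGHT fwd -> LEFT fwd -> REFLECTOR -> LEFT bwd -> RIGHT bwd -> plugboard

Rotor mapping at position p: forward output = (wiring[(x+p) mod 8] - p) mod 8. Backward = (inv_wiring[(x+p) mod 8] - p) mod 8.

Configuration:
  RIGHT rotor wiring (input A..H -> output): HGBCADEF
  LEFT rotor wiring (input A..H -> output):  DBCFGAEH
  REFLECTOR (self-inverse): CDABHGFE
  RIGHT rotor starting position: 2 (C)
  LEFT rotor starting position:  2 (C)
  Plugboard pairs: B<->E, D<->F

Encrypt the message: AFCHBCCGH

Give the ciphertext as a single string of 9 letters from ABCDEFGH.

Char 1 ('A'): step: R->3, L=2; A->plug->A->R->H->L->H->refl->E->L'->C->R'->E->plug->B
Char 2 ('F'): step: R->4, L=2; F->plug->D->R->B->L->D->refl->B->L'->G->R'->H->plug->H
Char 3 ('C'): step: R->5, L=2; C->plug->C->R->A->L->A->refl->C->L'->E->R'->F->plug->D
Char 4 ('H'): step: R->6, L=2; H->plug->H->R->F->L->F->refl->G->L'->D->R'->E->plug->B
Char 5 ('B'): step: R->7, L=2; B->plug->E->R->D->L->G->refl->F->L'->F->R'->H->plug->H
Char 6 ('C'): step: R->0, L->3 (L advanced); C->plug->C->R->B->L->D->refl->B->L'->D->R'->F->plug->D
Char 7 ('C'): step: R->1, L=3; C->plug->C->R->B->L->D->refl->B->L'->D->R'->F->plug->D
Char 8 ('G'): step: R->2, L=3; G->plug->G->R->F->L->A->refl->C->L'->A->R'->B->plug->E
Char 9 ('H'): step: R->3, L=3; H->plug->H->R->G->L->G->refl->F->L'->C->R'->E->plug->B

Answer: BHDBHDDEB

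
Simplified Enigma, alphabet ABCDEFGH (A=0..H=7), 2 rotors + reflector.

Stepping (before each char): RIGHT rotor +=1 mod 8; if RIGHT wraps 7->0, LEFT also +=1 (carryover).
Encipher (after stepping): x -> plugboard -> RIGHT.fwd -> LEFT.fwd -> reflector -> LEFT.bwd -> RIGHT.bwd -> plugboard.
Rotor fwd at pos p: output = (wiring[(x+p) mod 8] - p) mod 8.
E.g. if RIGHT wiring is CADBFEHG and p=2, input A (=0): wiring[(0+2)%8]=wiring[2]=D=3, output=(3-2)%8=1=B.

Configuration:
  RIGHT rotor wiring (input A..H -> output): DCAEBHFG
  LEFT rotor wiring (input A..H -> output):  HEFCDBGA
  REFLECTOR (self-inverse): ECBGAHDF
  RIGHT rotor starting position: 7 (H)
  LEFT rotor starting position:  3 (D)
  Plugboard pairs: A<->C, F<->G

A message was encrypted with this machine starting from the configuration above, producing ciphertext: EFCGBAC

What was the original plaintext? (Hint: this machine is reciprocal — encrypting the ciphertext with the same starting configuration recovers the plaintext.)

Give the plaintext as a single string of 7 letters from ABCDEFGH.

Answer: AABCCBD

Derivation:
Char 1 ('E'): step: R->0, L->4 (L advanced); E->plug->E->R->B->L->F->refl->H->L'->A->R'->C->plug->A
Char 2 ('F'): step: R->1, L=4; F->plug->G->R->F->L->A->refl->E->L'->D->R'->C->plug->A
Char 3 ('C'): step: R->2, L=4; C->plug->A->R->G->L->B->refl->C->L'->C->R'->B->plug->B
Char 4 ('G'): step: R->3, L=4; G->plug->F->R->A->L->H->refl->F->L'->B->R'->A->plug->C
Char 5 ('B'): step: R->4, L=4; B->plug->B->R->D->L->E->refl->A->L'->F->R'->A->plug->C
Char 6 ('A'): step: R->5, L=4; A->plug->C->R->B->L->F->refl->H->L'->A->R'->B->plug->B
Char 7 ('C'): step: R->6, L=4; C->plug->A->R->H->L->G->refl->D->L'->E->R'->D->plug->D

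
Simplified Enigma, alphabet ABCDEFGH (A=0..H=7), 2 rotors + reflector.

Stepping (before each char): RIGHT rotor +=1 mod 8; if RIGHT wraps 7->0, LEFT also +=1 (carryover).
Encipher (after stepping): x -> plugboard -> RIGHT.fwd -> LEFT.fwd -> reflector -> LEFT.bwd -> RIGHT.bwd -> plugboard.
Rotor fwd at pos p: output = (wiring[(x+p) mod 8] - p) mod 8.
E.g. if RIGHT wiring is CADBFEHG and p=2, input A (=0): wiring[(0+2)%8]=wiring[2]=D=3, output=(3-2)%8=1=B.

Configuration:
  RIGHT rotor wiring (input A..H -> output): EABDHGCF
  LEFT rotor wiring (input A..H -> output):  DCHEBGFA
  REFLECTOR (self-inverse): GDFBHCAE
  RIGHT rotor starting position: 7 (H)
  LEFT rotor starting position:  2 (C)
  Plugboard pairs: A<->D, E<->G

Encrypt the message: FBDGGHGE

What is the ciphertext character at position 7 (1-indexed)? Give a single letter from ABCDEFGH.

Char 1 ('F'): step: R->0, L->3 (L advanced); F->plug->F->R->G->L->H->refl->E->L'->H->R'->E->plug->G
Char 2 ('B'): step: R->1, L=3; B->plug->B->R->A->L->B->refl->D->L'->C->R'->C->plug->C
Char 3 ('D'): step: R->2, L=3; D->plug->A->R->H->L->E->refl->H->L'->G->R'->H->plug->H
Char 4 ('G'): step: R->3, L=3; G->plug->E->R->C->L->D->refl->B->L'->A->R'->A->plug->D
Char 5 ('G'): step: R->4, L=3; G->plug->E->R->A->L->B->refl->D->L'->C->R'->B->plug->B
Char 6 ('H'): step: R->5, L=3; H->plug->H->R->C->L->D->refl->B->L'->A->R'->C->plug->C
Char 7 ('G'): step: R->6, L=3; G->plug->E->R->D->L->C->refl->F->L'->E->R'->A->plug->D

D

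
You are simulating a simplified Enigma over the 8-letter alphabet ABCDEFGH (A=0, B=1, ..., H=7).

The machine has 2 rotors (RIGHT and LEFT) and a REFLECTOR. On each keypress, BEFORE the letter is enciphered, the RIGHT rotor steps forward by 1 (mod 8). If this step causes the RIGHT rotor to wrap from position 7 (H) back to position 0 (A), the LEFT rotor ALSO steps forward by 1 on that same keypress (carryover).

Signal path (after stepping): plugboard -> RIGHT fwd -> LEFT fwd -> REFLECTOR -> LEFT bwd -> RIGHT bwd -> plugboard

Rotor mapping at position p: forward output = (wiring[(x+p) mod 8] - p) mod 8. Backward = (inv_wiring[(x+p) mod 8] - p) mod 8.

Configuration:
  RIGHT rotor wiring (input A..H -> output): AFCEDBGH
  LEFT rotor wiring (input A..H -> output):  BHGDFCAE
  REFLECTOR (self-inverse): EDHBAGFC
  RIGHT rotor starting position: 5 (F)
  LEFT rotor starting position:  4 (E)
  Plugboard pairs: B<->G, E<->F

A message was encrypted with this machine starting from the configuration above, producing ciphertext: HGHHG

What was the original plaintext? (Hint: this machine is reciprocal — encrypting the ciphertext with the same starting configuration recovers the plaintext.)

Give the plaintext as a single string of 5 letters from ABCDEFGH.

Char 1 ('H'): step: R->6, L=4; H->plug->H->R->D->L->A->refl->E->L'->C->R'->C->plug->C
Char 2 ('G'): step: R->7, L=4; G->plug->B->R->B->L->G->refl->F->L'->E->R'->F->plug->E
Char 3 ('H'): step: R->0, L->5 (L advanced); H->plug->H->R->H->L->A->refl->E->L'->D->R'->E->plug->F
Char 4 ('H'): step: R->1, L=5; H->plug->H->R->H->L->A->refl->E->L'->D->R'->C->plug->C
Char 5 ('G'): step: R->2, L=5; G->plug->B->R->C->L->H->refl->C->L'->E->R'->E->plug->F

Answer: CEFCF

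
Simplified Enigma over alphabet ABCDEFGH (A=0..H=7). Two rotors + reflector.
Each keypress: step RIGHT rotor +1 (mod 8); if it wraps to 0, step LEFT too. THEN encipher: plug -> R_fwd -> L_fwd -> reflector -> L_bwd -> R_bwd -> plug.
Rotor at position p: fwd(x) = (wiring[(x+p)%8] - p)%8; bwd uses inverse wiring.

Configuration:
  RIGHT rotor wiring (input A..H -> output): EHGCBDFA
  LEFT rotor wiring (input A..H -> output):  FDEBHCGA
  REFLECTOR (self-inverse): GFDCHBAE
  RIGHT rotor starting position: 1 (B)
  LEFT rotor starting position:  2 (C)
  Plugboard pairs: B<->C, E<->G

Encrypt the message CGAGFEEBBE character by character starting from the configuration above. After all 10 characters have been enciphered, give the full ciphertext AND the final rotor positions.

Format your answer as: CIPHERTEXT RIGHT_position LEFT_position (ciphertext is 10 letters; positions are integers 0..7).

Char 1 ('C'): step: R->2, L=2; C->plug->B->R->A->L->C->refl->D->L'->G->R'->F->plug->F
Char 2 ('G'): step: R->3, L=2; G->plug->E->R->F->L->G->refl->A->L'->D->R'->H->plug->H
Char 3 ('A'): step: R->4, L=2; A->plug->A->R->F->L->G->refl->A->L'->D->R'->F->plug->F
Char 4 ('G'): step: R->5, L=2; G->plug->E->R->C->L->F->refl->B->L'->H->R'->D->plug->D
Char 5 ('F'): step: R->6, L=2; F->plug->F->R->E->L->E->refl->H->L'->B->R'->D->plug->D
Char 6 ('E'): step: R->7, L=2; E->plug->G->R->E->L->E->refl->H->L'->B->R'->A->plug->A
Char 7 ('E'): step: R->0, L->3 (L advanced); E->plug->G->R->F->L->C->refl->D->L'->D->R'->F->plug->F
Char 8 ('B'): step: R->1, L=3; B->plug->C->R->B->L->E->refl->H->L'->C->R'->E->plug->G
Char 9 ('B'): step: R->2, L=3; B->plug->C->R->H->L->B->refl->F->L'->E->R'->A->plug->A
Char 10 ('E'): step: R->3, L=3; E->plug->G->R->E->L->F->refl->B->L'->H->R'->A->plug->A
Final: ciphertext=FHFDDAFGAA, RIGHT=3, LEFT=3

Answer: FHFDDAFGAA 3 3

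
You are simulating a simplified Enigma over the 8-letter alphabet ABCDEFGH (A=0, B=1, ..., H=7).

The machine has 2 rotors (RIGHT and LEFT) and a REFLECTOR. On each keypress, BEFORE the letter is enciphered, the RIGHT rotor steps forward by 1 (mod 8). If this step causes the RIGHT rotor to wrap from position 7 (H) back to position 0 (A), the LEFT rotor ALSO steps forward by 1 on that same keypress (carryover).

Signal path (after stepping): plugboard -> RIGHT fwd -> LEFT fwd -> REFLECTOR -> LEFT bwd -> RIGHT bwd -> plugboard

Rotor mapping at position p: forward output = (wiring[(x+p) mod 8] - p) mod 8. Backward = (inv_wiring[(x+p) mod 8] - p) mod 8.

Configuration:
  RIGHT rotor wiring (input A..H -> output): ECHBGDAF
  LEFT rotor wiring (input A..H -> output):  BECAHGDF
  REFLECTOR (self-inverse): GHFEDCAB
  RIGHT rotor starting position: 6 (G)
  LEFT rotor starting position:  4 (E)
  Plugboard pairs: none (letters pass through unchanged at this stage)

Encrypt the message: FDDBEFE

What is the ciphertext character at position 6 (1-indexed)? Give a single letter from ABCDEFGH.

Char 1 ('F'): step: R->7, L=4; F->plug->F->R->H->L->E->refl->D->L'->A->R'->D->plug->D
Char 2 ('D'): step: R->0, L->5 (L advanced); D->plug->D->R->B->L->G->refl->A->L'->C->R'->B->plug->B
Char 3 ('D'): step: R->1, L=5; D->plug->D->R->F->L->F->refl->C->L'->H->R'->F->plug->F
Char 4 ('B'): step: R->2, L=5; B->plug->B->R->H->L->C->refl->F->L'->F->R'->A->plug->A
Char 5 ('E'): step: R->3, L=5; E->plug->E->R->C->L->A->refl->G->L'->B->R'->F->plug->F
Char 6 ('F'): step: R->4, L=5; F->plug->F->R->G->L->D->refl->E->L'->D->R'->G->plug->G

G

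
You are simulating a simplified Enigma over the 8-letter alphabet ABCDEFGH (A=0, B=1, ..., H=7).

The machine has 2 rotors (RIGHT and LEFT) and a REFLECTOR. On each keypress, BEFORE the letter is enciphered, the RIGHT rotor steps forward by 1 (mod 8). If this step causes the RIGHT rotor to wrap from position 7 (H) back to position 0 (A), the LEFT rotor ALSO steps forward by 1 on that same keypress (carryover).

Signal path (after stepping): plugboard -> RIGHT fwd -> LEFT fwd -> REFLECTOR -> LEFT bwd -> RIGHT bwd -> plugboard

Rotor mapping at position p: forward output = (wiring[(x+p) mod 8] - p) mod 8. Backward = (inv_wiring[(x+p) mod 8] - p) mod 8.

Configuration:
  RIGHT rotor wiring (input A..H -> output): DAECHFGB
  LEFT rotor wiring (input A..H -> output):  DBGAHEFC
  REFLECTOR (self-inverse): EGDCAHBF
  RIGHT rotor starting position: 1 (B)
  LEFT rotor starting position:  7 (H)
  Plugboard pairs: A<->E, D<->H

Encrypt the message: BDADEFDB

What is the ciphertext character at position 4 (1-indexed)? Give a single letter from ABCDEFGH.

Char 1 ('B'): step: R->2, L=7; B->plug->B->R->A->L->D->refl->C->L'->C->R'->A->plug->E
Char 2 ('D'): step: R->3, L=7; D->plug->H->R->B->L->E->refl->A->L'->F->R'->G->plug->G
Char 3 ('A'): step: R->4, L=7; A->plug->E->R->H->L->G->refl->B->L'->E->R'->F->plug->F
Char 4 ('D'): step: R->5, L=7; D->plug->H->R->C->L->C->refl->D->L'->A->R'->A->plug->E

E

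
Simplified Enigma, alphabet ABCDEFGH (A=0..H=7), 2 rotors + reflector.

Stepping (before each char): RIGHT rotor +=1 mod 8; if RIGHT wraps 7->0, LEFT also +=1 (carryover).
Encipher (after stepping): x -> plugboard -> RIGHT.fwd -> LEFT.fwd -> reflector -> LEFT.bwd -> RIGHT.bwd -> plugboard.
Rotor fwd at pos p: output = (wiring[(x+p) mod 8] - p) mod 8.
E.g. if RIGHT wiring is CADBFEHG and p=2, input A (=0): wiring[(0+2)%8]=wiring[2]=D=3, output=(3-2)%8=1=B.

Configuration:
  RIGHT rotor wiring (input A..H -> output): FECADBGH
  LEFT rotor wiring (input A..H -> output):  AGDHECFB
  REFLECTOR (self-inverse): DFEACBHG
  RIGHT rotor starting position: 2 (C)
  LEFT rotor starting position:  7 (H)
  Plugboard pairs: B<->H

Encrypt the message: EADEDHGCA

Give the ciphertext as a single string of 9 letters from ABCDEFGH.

Answer: CCGDAACGE

Derivation:
Char 1 ('E'): step: R->3, L=7; E->plug->E->R->E->L->A->refl->D->L'->G->R'->C->plug->C
Char 2 ('A'): step: R->4, L=7; A->plug->A->R->H->L->G->refl->H->L'->C->R'->C->plug->C
Char 3 ('D'): step: R->5, L=7; D->plug->D->R->A->L->C->refl->E->L'->D->R'->G->plug->G
Char 4 ('E'): step: R->6, L=7; E->plug->E->R->E->L->A->refl->D->L'->G->R'->D->plug->D
Char 5 ('D'): step: R->7, L=7; D->plug->D->R->D->L->E->refl->C->L'->A->R'->A->plug->A
Char 6 ('H'): step: R->0, L->0 (L advanced); H->plug->B->R->E->L->E->refl->C->L'->F->R'->A->plug->A
Char 7 ('G'): step: R->1, L=0; G->plug->G->R->G->L->F->refl->B->L'->H->R'->C->plug->C
Char 8 ('C'): step: R->2, L=0; C->plug->C->R->B->L->G->refl->H->L'->D->R'->G->plug->G
Char 9 ('A'): step: R->3, L=0; A->plug->A->R->F->L->C->refl->E->L'->E->R'->E->plug->E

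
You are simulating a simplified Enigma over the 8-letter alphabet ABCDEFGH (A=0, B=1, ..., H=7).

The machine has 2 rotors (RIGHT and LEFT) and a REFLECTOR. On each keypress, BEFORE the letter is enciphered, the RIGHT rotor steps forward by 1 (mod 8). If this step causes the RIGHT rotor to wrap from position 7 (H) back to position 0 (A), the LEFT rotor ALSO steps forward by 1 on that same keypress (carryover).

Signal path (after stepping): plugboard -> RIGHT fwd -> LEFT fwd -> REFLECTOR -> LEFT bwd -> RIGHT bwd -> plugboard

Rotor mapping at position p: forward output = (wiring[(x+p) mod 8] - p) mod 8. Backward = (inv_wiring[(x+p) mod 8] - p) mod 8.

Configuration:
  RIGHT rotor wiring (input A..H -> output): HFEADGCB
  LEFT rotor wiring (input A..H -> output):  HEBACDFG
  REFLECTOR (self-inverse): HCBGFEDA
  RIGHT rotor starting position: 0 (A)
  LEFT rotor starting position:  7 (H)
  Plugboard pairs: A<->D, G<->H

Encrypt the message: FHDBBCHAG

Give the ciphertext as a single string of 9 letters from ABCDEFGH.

Answer: HFACFGAEF

Derivation:
Char 1 ('F'): step: R->1, L=7; F->plug->F->R->B->L->A->refl->H->L'->A->R'->G->plug->H
Char 2 ('H'): step: R->2, L=7; H->plug->G->R->F->L->D->refl->G->L'->H->R'->F->plug->F
Char 3 ('D'): step: R->3, L=7; D->plug->A->R->F->L->D->refl->G->L'->H->R'->D->plug->A
Char 4 ('B'): step: R->4, L=7; B->plug->B->R->C->L->F->refl->E->L'->G->R'->C->plug->C
Char 5 ('B'): step: R->5, L=7; B->plug->B->R->F->L->D->refl->G->L'->H->R'->F->plug->F
Char 6 ('C'): step: R->6, L=7; C->plug->C->R->B->L->A->refl->H->L'->A->R'->H->plug->G
Char 7 ('H'): step: R->7, L=7; H->plug->G->R->H->L->G->refl->D->L'->F->R'->D->plug->A
Char 8 ('A'): step: R->0, L->0 (L advanced); A->plug->D->R->A->L->H->refl->A->L'->D->R'->E->plug->E
Char 9 ('G'): step: R->1, L=0; G->plug->H->R->G->L->F->refl->E->L'->B->R'->F->plug->F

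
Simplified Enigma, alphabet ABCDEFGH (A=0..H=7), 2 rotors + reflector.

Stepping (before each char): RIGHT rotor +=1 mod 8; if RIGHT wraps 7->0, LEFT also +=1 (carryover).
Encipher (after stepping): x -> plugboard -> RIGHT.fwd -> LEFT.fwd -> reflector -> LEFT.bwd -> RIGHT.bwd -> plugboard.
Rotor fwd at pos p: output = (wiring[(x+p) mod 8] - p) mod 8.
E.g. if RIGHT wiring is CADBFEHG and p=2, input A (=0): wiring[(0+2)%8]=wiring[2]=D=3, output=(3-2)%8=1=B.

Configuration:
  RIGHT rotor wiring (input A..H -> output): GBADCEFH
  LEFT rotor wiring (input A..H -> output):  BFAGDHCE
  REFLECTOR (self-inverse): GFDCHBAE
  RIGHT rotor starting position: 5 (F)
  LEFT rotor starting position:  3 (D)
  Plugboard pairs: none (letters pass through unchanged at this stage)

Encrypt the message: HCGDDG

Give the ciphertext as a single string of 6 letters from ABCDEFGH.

Answer: CFFBEA

Derivation:
Char 1 ('H'): step: R->6, L=3; H->plug->H->R->G->L->C->refl->D->L'->A->R'->C->plug->C
Char 2 ('C'): step: R->7, L=3; C->plug->C->R->C->L->E->refl->H->L'->D->R'->F->plug->F
Char 3 ('G'): step: R->0, L->4 (L advanced); G->plug->G->R->F->L->B->refl->F->L'->E->R'->F->plug->F
Char 4 ('D'): step: R->1, L=4; D->plug->D->R->B->L->D->refl->C->L'->H->R'->B->plug->B
Char 5 ('D'): step: R->2, L=4; D->plug->D->R->C->L->G->refl->A->L'->D->R'->E->plug->E
Char 6 ('G'): step: R->3, L=4; G->plug->G->R->G->L->E->refl->H->L'->A->R'->A->plug->A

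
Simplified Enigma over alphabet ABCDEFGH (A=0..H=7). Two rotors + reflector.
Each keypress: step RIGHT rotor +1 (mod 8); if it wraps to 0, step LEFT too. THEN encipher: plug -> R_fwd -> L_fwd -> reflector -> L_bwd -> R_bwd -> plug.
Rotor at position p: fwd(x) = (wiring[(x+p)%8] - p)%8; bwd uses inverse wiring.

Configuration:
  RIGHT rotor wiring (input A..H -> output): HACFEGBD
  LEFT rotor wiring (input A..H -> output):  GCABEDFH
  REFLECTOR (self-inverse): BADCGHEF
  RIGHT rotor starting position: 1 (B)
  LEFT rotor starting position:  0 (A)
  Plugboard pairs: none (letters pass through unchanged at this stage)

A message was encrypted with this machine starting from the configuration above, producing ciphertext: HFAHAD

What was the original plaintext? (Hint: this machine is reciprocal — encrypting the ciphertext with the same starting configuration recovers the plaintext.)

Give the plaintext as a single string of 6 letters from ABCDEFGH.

Char 1 ('H'): step: R->2, L=0; H->plug->H->R->G->L->F->refl->H->L'->H->R'->E->plug->E
Char 2 ('F'): step: R->3, L=0; F->plug->F->R->E->L->E->refl->G->L'->A->R'->E->plug->E
Char 3 ('A'): step: R->4, L=0; A->plug->A->R->A->L->G->refl->E->L'->E->R'->F->plug->F
Char 4 ('H'): step: R->5, L=0; H->plug->H->R->H->L->H->refl->F->L'->G->R'->C->plug->C
Char 5 ('A'): step: R->6, L=0; A->plug->A->R->D->L->B->refl->A->L'->C->R'->D->plug->D
Char 6 ('D'): step: R->7, L=0; D->plug->D->R->D->L->B->refl->A->L'->C->R'->H->plug->H

Answer: EEFCDH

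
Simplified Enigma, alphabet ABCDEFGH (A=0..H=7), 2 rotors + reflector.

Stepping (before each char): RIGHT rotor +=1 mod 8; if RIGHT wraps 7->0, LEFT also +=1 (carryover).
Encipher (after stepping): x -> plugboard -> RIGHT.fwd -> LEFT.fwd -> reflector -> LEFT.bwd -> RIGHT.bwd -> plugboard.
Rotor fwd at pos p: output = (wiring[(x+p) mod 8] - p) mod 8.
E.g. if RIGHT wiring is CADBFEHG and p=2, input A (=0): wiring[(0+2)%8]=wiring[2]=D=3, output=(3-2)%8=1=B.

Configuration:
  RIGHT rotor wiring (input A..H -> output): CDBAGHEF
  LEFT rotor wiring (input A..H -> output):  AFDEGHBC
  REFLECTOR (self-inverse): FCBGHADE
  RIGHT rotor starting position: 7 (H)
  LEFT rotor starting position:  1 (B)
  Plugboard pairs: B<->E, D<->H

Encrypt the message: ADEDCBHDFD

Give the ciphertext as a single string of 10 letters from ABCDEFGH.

Answer: GEAFHEBEDF

Derivation:
Char 1 ('A'): step: R->0, L->2 (L advanced); A->plug->A->R->C->L->E->refl->H->L'->E->R'->G->plug->G
Char 2 ('D'): step: R->1, L=2; D->plug->H->R->B->L->C->refl->B->L'->A->R'->B->plug->E
Char 3 ('E'): step: R->2, L=2; E->plug->B->R->G->L->G->refl->D->L'->H->R'->A->plug->A
Char 4 ('D'): step: R->3, L=2; D->plug->H->R->G->L->G->refl->D->L'->H->R'->F->plug->F
Char 5 ('C'): step: R->4, L=2; C->plug->C->R->A->L->B->refl->C->L'->B->R'->D->plug->H
Char 6 ('B'): step: R->5, L=2; B->plug->E->R->G->L->G->refl->D->L'->H->R'->B->plug->E
Char 7 ('H'): step: R->6, L=2; H->plug->D->R->F->L->A->refl->F->L'->D->R'->E->plug->B
Char 8 ('D'): step: R->7, L=2; D->plug->H->R->F->L->A->refl->F->L'->D->R'->B->plug->E
Char 9 ('F'): step: R->0, L->3 (L advanced); F->plug->F->R->H->L->A->refl->F->L'->F->R'->H->plug->D
Char 10 ('D'): step: R->1, L=3; D->plug->H->R->B->L->D->refl->G->L'->D->R'->F->plug->F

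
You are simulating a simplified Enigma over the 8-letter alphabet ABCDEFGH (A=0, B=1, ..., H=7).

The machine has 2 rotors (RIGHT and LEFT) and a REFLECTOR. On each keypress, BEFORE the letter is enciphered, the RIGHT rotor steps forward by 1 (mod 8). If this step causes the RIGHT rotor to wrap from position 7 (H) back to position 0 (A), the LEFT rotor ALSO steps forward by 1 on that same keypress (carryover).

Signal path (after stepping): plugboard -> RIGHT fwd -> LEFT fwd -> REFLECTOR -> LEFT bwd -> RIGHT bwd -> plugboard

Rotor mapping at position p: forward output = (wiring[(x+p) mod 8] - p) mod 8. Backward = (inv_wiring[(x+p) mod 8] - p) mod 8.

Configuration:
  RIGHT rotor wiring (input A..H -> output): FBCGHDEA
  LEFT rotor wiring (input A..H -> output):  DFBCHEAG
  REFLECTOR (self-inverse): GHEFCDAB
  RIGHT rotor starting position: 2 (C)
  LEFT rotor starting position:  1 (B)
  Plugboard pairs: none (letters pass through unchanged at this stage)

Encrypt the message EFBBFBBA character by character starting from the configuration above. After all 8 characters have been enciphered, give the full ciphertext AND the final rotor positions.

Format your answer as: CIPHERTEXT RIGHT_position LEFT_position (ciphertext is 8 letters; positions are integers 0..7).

Answer: FHDHEGHF 2 2

Derivation:
Char 1 ('E'): step: R->3, L=1; E->plug->E->R->F->L->H->refl->B->L'->C->R'->F->plug->F
Char 2 ('F'): step: R->4, L=1; F->plug->F->R->F->L->H->refl->B->L'->C->R'->H->plug->H
Char 3 ('B'): step: R->5, L=1; B->plug->B->R->H->L->C->refl->E->L'->A->R'->D->plug->D
Char 4 ('B'): step: R->6, L=1; B->plug->B->R->C->L->B->refl->H->L'->F->R'->H->plug->H
Char 5 ('F'): step: R->7, L=1; F->plug->F->R->A->L->E->refl->C->L'->H->R'->E->plug->E
Char 6 ('B'): step: R->0, L->2 (L advanced); B->plug->B->R->B->L->A->refl->G->L'->E->R'->G->plug->G
Char 7 ('B'): step: R->1, L=2; B->plug->B->R->B->L->A->refl->G->L'->E->R'->H->plug->H
Char 8 ('A'): step: R->2, L=2; A->plug->A->R->A->L->H->refl->B->L'->G->R'->F->plug->F
Final: ciphertext=FHDHEGHF, RIGHT=2, LEFT=2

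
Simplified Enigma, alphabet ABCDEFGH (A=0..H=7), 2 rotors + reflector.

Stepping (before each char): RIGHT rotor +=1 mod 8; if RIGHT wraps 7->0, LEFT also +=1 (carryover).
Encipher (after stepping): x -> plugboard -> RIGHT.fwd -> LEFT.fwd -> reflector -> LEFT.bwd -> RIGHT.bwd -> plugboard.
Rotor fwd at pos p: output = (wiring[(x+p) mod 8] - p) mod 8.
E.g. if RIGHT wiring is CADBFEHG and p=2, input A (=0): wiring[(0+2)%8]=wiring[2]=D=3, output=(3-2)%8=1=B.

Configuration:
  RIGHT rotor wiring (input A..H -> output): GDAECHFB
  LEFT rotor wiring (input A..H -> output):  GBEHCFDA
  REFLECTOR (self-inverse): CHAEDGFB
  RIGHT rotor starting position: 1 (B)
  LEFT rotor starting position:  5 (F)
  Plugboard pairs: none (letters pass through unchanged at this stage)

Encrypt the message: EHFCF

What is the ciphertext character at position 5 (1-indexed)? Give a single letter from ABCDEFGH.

Char 1 ('E'): step: R->2, L=5; E->plug->E->R->D->L->B->refl->H->L'->F->R'->D->plug->D
Char 2 ('H'): step: R->3, L=5; H->plug->H->R->F->L->H->refl->B->L'->D->R'->F->plug->F
Char 3 ('F'): step: R->4, L=5; F->plug->F->R->H->L->F->refl->G->L'->B->R'->C->plug->C
Char 4 ('C'): step: R->5, L=5; C->plug->C->R->E->L->E->refl->D->L'->C->R'->A->plug->A
Char 5 ('F'): step: R->6, L=5; F->plug->F->R->G->L->C->refl->A->L'->A->R'->C->plug->C

C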